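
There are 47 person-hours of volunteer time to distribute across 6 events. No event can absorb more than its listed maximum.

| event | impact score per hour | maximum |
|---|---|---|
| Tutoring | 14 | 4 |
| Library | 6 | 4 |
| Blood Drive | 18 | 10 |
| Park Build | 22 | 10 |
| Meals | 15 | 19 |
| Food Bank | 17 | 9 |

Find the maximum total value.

823

Highest impact score per hour first: Park Build 22 > Blood Drive 18 > Food Bank 17 > Meals 15 > Tutoring 14 > Library 6.
Park Build takes 10 to reach its cap of 10 — 37 left.
Blood Drive takes 10 to reach its cap of 10 — 27 left.
Food Bank takes 9 to reach its cap of 9 — 18 left.
Meals: +18 (room for 19) → 18. Pool exhausted.
Total = 18×10 + 22×10 + 15×18 + 17×9 = 823.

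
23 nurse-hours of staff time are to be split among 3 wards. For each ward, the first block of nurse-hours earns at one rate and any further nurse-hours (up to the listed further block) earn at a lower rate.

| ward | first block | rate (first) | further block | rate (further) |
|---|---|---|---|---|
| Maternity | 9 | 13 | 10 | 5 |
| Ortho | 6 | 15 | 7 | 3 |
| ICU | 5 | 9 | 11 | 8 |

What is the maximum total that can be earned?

Treat each block as its own option and order by rate: Ortho/tier1 15 > Maternity/tier1 13 > ICU/tier1 9 > ICU/tier2 8 > Maternity/tier2 5 > Ortho/tier2 3.
Fill Ortho tier1 block (6 at 15) → 17 left.
Maternity/tier1 (13): +9 → 8 left.
ICU tier1 at 9: fill all 5 → 3 left.
ICU/tier2: +3 of 11 at 8; pool empty.
Total = 15×6 + 13×9 + 9×5 + 8×3 = 276.

276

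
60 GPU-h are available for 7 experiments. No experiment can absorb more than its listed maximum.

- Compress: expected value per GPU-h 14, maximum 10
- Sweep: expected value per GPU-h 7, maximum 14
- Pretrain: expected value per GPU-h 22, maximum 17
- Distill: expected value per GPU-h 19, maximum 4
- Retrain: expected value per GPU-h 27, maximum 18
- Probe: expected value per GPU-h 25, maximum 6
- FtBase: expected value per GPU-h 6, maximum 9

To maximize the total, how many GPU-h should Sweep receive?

5

Highest expected value per GPU-h first: Retrain 27 > Probe 25 > Pretrain 22 > Distill 19 > Compress 14 > Sweep 7 > FtBase 6.
Give Retrain 18 to hit its cap of 18 → 42 left.
Probe: +6 to 6 (cap) → 36 left.
Pretrain: +17 to 17 (cap) → 19 left.
Distill takes 4 to reach its cap of 4 → 15 left.
Compress takes 10 to reach its cap of 10 → 5 left.
Sweep has room for 14 but only 5 remain, so it gets 5.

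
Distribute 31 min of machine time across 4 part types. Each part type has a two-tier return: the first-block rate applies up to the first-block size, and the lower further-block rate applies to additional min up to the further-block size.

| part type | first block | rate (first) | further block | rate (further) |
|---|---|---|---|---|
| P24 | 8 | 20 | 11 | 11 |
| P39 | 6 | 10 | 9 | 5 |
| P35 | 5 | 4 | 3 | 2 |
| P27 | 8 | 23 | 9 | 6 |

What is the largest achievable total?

505

Treat each block as its own option and order by rate: P27/first 23 > P24/first 20 > P24/second 11 > P39/first 10 > P27/second 6 > P39/second 5 > P35/first 4 > P35/second 2.
P27/first (23): +8 → 23 left.
P24/first (20): +8 → 15 left.
P24 second at 11: fill all 11 → 4 left.
P39 first at 10: only 4 left, fill 4.
Total = 23×8 + 20×8 + 11×11 + 10×4 = 505.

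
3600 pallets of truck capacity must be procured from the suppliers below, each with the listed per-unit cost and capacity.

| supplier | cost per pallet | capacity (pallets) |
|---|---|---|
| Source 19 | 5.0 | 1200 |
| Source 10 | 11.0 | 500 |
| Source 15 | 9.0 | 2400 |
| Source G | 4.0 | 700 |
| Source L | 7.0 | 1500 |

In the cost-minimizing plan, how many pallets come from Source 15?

200

Cheapest first:
Take 700 from Source G at 4.0 ; need 2900 more.
Source 19 (5.0): use full 1200 ; 1700 pallets to go.
Source L at 7.0: take all 1500 pallets ; 200 still needed.
Source 15 at 9.0: take 200 of its 2400 ; requirement met.
Source 10: unused.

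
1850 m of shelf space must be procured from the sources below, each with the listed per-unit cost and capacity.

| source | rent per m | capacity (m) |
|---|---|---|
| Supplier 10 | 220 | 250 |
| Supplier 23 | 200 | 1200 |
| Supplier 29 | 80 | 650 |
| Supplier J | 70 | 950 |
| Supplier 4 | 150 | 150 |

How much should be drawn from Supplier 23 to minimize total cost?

100

Fill from the cheapest source first.
Supplier J (70): use full 950 — 900 m to go.
Supplier 29 at 80: take all 650 m — 250 still needed.
Take 150 from Supplier 4 at 150 — need 100 more.
Supplier 23 (200): take the remaining 100 — done.
Supplier 10: unused.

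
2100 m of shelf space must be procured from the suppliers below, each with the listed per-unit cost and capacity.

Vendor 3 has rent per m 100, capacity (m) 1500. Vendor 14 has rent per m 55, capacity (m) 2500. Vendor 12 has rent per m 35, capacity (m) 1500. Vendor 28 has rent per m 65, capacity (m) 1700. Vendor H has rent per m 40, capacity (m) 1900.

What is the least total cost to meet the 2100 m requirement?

Cheapest first:
Take 1500 from Vendor 12 at 35 → need 600 more.
Vendor H (40): take the remaining 600 → done.
Vendor 14, Vendor 28, Vendor 3: unused.
Cost = 1500×35 + 600×40 = 76500.

76500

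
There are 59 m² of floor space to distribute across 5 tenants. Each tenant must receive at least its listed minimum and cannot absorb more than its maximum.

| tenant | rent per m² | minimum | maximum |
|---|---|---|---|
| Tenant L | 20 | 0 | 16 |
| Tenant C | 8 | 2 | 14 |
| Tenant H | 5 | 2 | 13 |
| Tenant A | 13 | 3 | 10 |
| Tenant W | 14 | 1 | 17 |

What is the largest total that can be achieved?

810

Meeting every minimum uses 0+2+2+3+1 = 8 m², leaving 51.
Highest rent per m² first: Tenant L 20 > Tenant W 14 > Tenant A 13 > Tenant C 8 > Tenant H 5.
Tenant L takes 16 more to reach its cap of 16 ; 35 left.
Tenant W: +16 to 17 (cap) ; 19 left.
Tenant A takes 7 more to reach its cap of 10 ; 12 left.
Give Tenant C 12 more to hit its cap of 14 ; 0 left.
Total = 20×16 + 8×14 + 5×2 + 13×10 + 14×17 = 810.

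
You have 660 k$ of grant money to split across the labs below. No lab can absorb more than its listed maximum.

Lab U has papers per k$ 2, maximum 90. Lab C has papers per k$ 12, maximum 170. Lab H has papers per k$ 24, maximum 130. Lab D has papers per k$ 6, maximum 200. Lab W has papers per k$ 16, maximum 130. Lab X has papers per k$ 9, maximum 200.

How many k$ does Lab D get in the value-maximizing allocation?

Rank by papers per k$: Lab H 24 > Lab W 16 > Lab C 12 > Lab X 9 > Lab D 6 > Lab U 2.
Lab H: +130 to 130 (cap) — 530 left.
Give Lab W 130 to hit its cap of 130 — 400 left.
Lab C takes 170 to reach its cap of 170 — 230 left.
Give Lab X 200 to hit its cap of 200 — 30 left.
Lab D has room for 200 but only 30 remain, so it gets 30.

30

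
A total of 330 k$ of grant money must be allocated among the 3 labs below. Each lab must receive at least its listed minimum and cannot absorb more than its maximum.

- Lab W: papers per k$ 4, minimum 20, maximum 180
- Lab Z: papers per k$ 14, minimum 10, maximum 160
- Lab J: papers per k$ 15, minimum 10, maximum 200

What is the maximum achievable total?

Meeting every minimum uses 20+10+10 = 40 k$, leaving 290.
Rank by papers per k$: Lab J 15 > Lab Z 14 > Lab W 4.
Give Lab J 190 more to hit its cap of 200 — 100 left.
Lab Z has room for 150 more but only 100 remain, so it gets 110.
Total = 4×20 + 14×110 + 15×200 = 4620.

4620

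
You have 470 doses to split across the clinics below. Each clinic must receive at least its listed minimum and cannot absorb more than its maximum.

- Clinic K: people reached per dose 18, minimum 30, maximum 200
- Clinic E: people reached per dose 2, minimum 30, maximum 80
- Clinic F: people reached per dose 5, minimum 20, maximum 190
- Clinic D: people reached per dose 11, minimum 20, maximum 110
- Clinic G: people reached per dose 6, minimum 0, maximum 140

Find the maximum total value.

5630

Meeting every minimum uses 30+30+20+20+0 = 100 doses, leaving 370.
Order the clinics by people reached per dose: Clinic K 18 > Clinic D 11 > Clinic G 6 > Clinic F 5 > Clinic E 2.
Clinic K: +170 to 200 (cap) → 200 left.
Give Clinic D 90 more to hit its cap of 110 → 110 left.
Clinic G: +110 (room for 140) → 110. Pool exhausted.
Total = 18×200 + 2×30 + 5×20 + 11×110 + 6×110 = 5630.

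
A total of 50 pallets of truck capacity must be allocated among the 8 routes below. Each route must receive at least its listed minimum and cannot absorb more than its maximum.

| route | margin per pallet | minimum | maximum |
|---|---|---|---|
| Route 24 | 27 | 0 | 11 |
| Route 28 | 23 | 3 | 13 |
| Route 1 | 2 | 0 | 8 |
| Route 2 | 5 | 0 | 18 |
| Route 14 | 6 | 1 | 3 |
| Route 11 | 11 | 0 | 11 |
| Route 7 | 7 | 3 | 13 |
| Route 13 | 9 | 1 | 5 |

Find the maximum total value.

Meeting every minimum uses 0+3+0+0+1+0+3+1 = 8 pallets, leaving 42.
Rank by margin per pallet: Route 24 27 > Route 28 23 > Route 11 11 > Route 13 9 > Route 7 7 > Route 14 6 > Route 2 5 > Route 1 2.
Route 24: +11 to 11 (cap) ; 31 left.
Route 28: +10 to 13 (cap) ; 21 left.
Route 11: +11 to 11 (cap) ; 10 left.
Route 13 takes 4 more to reach its cap of 5 ; 6 left.
Only 6 left; Route 7 takes them to reach 9.
Total = 27×11 + 23×13 + 6×1 + 11×11 + 7×9 + 9×5 = 831.

831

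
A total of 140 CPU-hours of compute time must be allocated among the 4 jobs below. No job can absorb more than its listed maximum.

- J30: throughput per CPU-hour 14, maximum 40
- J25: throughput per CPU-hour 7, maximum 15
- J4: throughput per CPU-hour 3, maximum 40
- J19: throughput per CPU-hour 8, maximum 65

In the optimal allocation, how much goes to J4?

Order the jobs by throughput per CPU-hour: J30 14 > J19 8 > J25 7 > J4 3.
Give J30 40 to hit its cap of 40 → 100 left.
J19 takes 65 to reach its cap of 65 → 35 left.
Give J25 15 to hit its cap of 15 → 20 left.
J4 has room for 40 but only 20 remain, so it gets 20.

20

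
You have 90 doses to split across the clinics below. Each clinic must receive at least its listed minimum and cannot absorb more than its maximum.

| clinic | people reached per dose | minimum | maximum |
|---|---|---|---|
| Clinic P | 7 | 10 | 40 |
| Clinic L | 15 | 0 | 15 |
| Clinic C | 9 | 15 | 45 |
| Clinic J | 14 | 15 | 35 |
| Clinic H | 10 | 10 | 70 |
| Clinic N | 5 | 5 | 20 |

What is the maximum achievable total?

1045

Meeting every minimum uses 10+0+15+15+10+5 = 55 doses, leaving 35.
Order the clinics by people reached per dose: Clinic L 15 > Clinic J 14 > Clinic H 10 > Clinic C 9 > Clinic P 7 > Clinic N 5.
Clinic L: +15 to 15 (cap) → 20 left.
Clinic J takes 20 more to reach its cap of 35 → 0 left.
Total = 7×10 + 15×15 + 9×15 + 14×35 + 10×10 + 5×5 = 1045.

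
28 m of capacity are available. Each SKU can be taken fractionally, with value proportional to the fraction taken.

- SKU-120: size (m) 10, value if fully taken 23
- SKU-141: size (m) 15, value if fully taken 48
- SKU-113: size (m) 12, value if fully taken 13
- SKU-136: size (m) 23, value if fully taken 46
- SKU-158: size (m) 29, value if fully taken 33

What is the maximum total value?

Rank by value-to-size ratio: SKU-141 48/15≈3.2, SKU-120 23/10≈2.3, SKU-136 46/23≈2, SKU-158 33/29≈1.14, SKU-113 13/12≈1.08.
Take all of SKU-141 (15 m, value 48) ; 13 m left.
All 10 m of SKU-120 fit (value 23) ; 3 remain.
3 m left: a 3/23 share of SKU-136 gives 46×3/23 = 6.
Total value = 77.

77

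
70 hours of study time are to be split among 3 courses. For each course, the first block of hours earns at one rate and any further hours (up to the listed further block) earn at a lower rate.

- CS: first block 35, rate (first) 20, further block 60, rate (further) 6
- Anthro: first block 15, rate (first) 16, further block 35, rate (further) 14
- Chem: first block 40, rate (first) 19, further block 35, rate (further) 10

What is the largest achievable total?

Rank every tier by rate: CS/first 20 > Chem/first 19 > Anthro/first 16 > Anthro/second 14 > Chem/second 10 > CS/second 6.
Fill CS first block (35 at 20) — 35 left.
Chem/first: +35 of 40 at 19; pool empty.
Total = 20×35 + 19×35 = 1365.

1365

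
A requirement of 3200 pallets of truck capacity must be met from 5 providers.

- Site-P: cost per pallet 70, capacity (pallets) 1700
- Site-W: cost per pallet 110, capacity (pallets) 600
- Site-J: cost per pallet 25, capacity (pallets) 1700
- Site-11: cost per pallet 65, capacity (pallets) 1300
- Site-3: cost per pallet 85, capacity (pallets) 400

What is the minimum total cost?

141000

Cheapest first:
Site-J at 25: take all 1700 pallets — 1500 still needed.
Site-11 (65): use full 1300 — 200 pallets to go.
Site-P (70): take the remaining 200 — done.
Site-3, Site-W: unused.
Cost = 1700×25 + 1300×65 + 200×70 = 141000.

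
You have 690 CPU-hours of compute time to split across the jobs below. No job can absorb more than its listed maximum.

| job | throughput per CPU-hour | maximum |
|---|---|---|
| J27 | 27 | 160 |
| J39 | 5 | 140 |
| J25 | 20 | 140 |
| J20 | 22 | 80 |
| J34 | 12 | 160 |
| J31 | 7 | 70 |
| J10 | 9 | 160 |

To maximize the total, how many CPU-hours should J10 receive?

Rank by throughput per CPU-hour: J27 27 > J20 22 > J25 20 > J34 12 > J10 9 > J31 7 > J39 5.
J27: +160 to 160 (cap) — 530 left.
J20: +80 to 80 (cap) — 450 left.
J25: +140 to 140 (cap) — 310 left.
Give J34 160 to hit its cap of 160 — 150 left.
Only 150 left; J10 takes them to reach 150.

150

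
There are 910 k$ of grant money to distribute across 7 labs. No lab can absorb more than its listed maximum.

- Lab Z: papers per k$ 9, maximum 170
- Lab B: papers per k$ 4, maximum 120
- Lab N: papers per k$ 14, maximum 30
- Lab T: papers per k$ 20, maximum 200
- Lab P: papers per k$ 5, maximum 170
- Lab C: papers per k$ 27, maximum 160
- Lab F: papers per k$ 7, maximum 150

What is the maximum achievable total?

Highest papers per k$ first: Lab C 27 > Lab T 20 > Lab N 14 > Lab Z 9 > Lab F 7 > Lab P 5 > Lab B 4.
Give Lab C 160 to hit its cap of 160 → 750 left.
Lab T takes 200 to reach its cap of 200 → 550 left.
Lab N: +30 to 30 (cap) → 520 left.
Lab Z: +170 to 170 (cap) → 350 left.
Lab F: +150 to 150 (cap) → 200 left.
Lab P takes 170 to reach its cap of 170 → 30 left.
Only 30 left; Lab B takes them to reach 30.
Total = 9×170 + 4×30 + 14×30 + 20×200 + 5×170 + 27×160 + 7×150 = 12290.

12290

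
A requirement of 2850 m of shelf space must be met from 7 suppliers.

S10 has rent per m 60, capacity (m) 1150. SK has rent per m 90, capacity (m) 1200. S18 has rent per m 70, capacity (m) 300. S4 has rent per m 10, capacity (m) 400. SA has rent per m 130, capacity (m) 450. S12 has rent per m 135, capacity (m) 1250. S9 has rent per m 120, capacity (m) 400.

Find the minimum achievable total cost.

Cheapest first:
S4 at 10: take all 400 m → 2450 still needed.
Take 1150 from S10 at 60 → need 1300 more.
S18 at 70: take all 300 m → 1000 still needed.
SK (90): take the remaining 1000 → done.
S9, SA, S12: unused.
Cost = 400×10 + 1150×60 + 300×70 + 1000×90 = 184000.

184000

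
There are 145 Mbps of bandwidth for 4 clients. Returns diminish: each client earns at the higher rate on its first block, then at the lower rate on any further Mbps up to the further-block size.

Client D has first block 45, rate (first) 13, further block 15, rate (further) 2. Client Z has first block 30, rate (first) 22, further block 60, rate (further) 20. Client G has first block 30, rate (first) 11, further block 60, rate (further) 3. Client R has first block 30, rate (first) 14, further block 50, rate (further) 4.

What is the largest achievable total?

Order all 8 blocks by rate: Client Z/T1 22 > Client Z/T2 20 > Client R/T1 14 > Client D/T1 13 > Client G/T1 11 > Client R/T2 4 > Client G/T2 3 > Client D/T2 2.
Fill Client Z T1 block (30 at 22) — 115 left.
Client Z/T2 (20): +60 — 55 left.
Client R T1 at 14: fill all 30 — 25 left.
Client D T1 at 13: only 25 left, fill 25.
Total = 22×30 + 20×60 + 14×30 + 13×25 = 2605.

2605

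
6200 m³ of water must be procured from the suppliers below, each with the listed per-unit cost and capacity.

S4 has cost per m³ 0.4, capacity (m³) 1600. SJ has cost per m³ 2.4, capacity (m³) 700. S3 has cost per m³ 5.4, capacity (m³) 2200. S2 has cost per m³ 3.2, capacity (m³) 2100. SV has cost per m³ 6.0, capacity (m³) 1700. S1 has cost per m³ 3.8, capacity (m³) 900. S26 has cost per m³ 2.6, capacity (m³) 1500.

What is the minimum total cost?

Use suppliers in increasing cost order.
S4 at 0.4: take all 1600 m³ — 4600 still needed.
SJ (2.4): use full 700 — 3900 m³ to go.
S26 at 2.6: take all 1500 m³ — 2400 still needed.
Take 2100 from S2 at 3.2 — need 300 more.
Take 300 from S1 at 3.8 to finish.
S3, SV: unused.
Cost = 1600×0.4 + 700×2.4 + 1500×2.6 + 2100×3.2 + 300×3.8 = 14080.

14080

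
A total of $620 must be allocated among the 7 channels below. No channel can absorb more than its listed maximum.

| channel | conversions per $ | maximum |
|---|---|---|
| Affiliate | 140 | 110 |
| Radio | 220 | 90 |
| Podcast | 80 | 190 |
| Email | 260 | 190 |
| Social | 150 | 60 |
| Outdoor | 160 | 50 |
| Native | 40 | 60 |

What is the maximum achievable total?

111200

Order the channels by conversions per $: Email 260 > Radio 220 > Outdoor 160 > Social 150 > Affiliate 140 > Podcast 80 > Native 40.
Email: +190 to 190 (cap) — 430 left.
Radio: +90 to 90 (cap) — 340 left.
Outdoor takes 50 to reach its cap of 50 — 290 left.
Social takes 60 to reach its cap of 60 — 230 left.
Affiliate takes 110 to reach its cap of 110 — 120 left.
Only 120 left; Podcast takes them to reach 120.
Total = 140×110 + 220×90 + 80×120 + 260×190 + 150×60 + 160×50 = 111200.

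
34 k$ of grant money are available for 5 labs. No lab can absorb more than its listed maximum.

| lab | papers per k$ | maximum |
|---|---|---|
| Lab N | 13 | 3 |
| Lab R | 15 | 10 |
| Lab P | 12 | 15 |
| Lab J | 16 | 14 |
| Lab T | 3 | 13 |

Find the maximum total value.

Rank by papers per k$: Lab J 16 > Lab R 15 > Lab N 13 > Lab P 12 > Lab T 3.
Lab J: +14 to 14 (cap) — 20 left.
Lab R: +10 to 10 (cap) — 10 left.
Lab N takes 3 to reach its cap of 3 — 7 left.
Only 7 left; Lab P takes them to reach 7.
Total = 13×3 + 15×10 + 12×7 + 16×14 = 497.

497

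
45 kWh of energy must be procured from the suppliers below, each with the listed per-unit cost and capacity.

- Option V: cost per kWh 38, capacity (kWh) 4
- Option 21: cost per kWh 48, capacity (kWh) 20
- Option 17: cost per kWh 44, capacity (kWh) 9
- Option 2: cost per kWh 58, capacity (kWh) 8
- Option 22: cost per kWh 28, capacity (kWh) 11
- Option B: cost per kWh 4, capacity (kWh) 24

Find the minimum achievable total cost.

820

Fill from the cheapest supplier first.
Option B at 4: take all 24 kWh ; 21 still needed.
Option 22 at 28: take all 11 kWh ; 10 still needed.
Option V at 38: take all 4 kWh ; 6 still needed.
Take 6 from Option 17 at 44 to finish.
Option 21, Option 2: unused.
Cost = 24×4 + 11×28 + 4×38 + 6×44 = 820.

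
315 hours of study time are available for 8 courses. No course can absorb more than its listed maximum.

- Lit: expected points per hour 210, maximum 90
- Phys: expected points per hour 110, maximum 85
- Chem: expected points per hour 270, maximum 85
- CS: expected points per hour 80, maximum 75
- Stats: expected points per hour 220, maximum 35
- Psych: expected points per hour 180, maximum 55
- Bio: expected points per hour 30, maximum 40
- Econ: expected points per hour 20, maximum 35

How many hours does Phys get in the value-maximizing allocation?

50

Rank by expected points per hour: Chem 270 > Stats 220 > Lit 210 > Psych 180 > Phys 110 > CS 80 > Bio 30 > Econ 20.
Give Chem 85 to hit its cap of 85 → 230 left.
Give Stats 35 to hit its cap of 35 → 195 left.
Lit: +90 to 90 (cap) → 105 left.
Psych: +55 to 55 (cap) → 50 left.
Phys has room for 85 but only 50 remain, so it gets 50.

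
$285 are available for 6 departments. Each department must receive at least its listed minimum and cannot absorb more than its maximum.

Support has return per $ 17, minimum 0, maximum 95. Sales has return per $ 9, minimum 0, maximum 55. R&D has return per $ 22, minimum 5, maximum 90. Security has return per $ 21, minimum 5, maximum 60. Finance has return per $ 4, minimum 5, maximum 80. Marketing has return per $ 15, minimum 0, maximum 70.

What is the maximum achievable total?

Meeting every minimum uses 0+0+5+5+5+0 = 15 $, leaving 270.
Highest return per $ first: R&D 22 > Security 21 > Support 17 > Marketing 15 > Sales 9 > Finance 4.
R&D takes 85 more to reach its cap of 90 ; 185 left.
Give Security 55 more to hit its cap of 60 ; 130 left.
Give Support 95 more to hit its cap of 95 ; 35 left.
Marketing: +35 (room for 70) → 35. Pool exhausted.
Total = 17×95 + 22×90 + 21×60 + 4×5 + 15×35 = 5400.

5400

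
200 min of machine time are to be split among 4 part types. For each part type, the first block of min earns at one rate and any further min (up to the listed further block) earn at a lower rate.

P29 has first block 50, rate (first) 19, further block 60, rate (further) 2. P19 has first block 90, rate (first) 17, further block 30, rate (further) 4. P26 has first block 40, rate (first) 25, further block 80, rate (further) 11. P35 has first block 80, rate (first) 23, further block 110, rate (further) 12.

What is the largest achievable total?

Order all 8 blocks by rate: P26/first 25 > P35/first 23 > P29/first 19 > P19/first 17 > P35/second 12 > P26/second 11 > P19/second 4 > P29/second 2.
Fill P26 first block (40 at 25) → 160 left.
P35 first at 23: fill all 80 → 80 left.
P29 first at 19: fill all 50 → 30 left.
P19/first: +30 of 90 at 17; pool empty.
Total = 25×40 + 23×80 + 19×50 + 17×30 = 4300.

4300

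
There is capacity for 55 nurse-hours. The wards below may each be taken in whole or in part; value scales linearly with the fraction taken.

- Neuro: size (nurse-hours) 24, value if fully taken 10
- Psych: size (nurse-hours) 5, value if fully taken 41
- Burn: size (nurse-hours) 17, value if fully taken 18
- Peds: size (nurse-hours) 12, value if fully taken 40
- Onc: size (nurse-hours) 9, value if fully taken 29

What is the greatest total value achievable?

133

Sort by value density: Psych 41/5≈8.2, Peds 40/12≈3.33, Onc 29/9≈3.22, Burn 18/17≈1.06, Neuro 10/24≈0.417.
Psych: take in full, 5 nurse-hours for value 41 — 50 left.
Peds: take in full, 12 nurse-hours for value 40 — 38 left.
All 9 nurse-hours of Onc fit (value 29) — 29 remain.
Take all of Burn (17 nurse-hours, value 18) — 12 nurse-hours left.
Only 12 nurse-hours remain; take 12/24 of Neuro for value 10×12/24 = 5.
Total value = 133.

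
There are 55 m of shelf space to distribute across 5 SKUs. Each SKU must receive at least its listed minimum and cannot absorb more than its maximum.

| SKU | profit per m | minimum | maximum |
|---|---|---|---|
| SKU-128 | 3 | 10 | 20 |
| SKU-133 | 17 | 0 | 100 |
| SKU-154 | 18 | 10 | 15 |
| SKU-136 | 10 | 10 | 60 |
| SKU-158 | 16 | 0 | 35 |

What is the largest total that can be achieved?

740

Meeting every minimum uses 10+0+10+10+0 = 30 m, leaving 25.
Highest profit per m first: SKU-154 18 > SKU-133 17 > SKU-158 16 > SKU-136 10 > SKU-128 3.
SKU-154 takes 5 more to reach its cap of 15 → 20 left.
Only 20 left; SKU-133 takes them to reach 20.
Total = 3×10 + 17×20 + 18×15 + 10×10 = 740.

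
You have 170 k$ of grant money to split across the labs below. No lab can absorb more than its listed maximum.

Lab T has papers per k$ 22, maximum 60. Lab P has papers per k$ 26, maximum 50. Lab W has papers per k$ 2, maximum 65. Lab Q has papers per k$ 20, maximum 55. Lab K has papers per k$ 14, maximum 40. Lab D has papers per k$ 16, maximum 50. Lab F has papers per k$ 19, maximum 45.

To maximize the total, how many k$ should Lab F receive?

5

Rank by papers per k$: Lab P 26 > Lab T 22 > Lab Q 20 > Lab F 19 > Lab D 16 > Lab K 14 > Lab W 2.
Lab P: +50 to 50 (cap) → 120 left.
Lab T: +60 to 60 (cap) → 60 left.
Lab Q: +55 to 55 (cap) → 5 left.
Only 5 left; Lab F takes them to reach 5.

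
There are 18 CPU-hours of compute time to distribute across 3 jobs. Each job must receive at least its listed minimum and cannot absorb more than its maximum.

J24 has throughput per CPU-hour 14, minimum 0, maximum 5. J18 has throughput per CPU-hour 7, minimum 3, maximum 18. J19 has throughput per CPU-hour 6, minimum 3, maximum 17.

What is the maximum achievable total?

Meeting every minimum uses 0+3+3 = 6 CPU-hours, leaving 12.
Rank by throughput per CPU-hour: J24 14 > J18 7 > J19 6.
J24 takes 5 more to reach its cap of 5 → 7 left.
J18: +7 (room for 15) → 10. Pool exhausted.
Total = 14×5 + 7×10 + 6×3 = 158.

158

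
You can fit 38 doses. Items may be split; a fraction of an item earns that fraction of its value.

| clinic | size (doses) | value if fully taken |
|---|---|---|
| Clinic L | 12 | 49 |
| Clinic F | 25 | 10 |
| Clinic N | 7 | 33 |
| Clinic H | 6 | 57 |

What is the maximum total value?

144.2

Best value per unit of size first: Clinic H 57/6≈9.5, Clinic N 33/7≈4.71, Clinic L 49/12≈4.08, Clinic F 10/25≈0.4.
Take all of Clinic H (6 doses, value 57) — 32 doses left.
Take all of Clinic N (7 doses, value 33) — 25 doses left.
Take all of Clinic L (12 doses, value 49) — 13 doses left.
Only 13 doses remain; take 13/25 of Clinic F for value 10×13/25 = 5.2.
Total value = 144.2.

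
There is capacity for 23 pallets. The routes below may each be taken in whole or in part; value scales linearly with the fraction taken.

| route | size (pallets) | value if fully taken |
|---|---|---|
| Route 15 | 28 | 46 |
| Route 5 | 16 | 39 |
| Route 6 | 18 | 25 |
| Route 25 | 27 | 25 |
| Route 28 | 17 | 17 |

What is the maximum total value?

Rank by value-to-size ratio: Route 5 39/16≈2.44, Route 15 46/28≈1.64, Route 6 25/18≈1.39, Route 28 17/17≈1, Route 25 25/27≈0.926.
Route 5: take in full, 16 pallets for value 39 → 7 left.
Fill the last 7 pallets with part of Route 15: 7/28 of it earns 11.5.
Total value = 50.5.

50.5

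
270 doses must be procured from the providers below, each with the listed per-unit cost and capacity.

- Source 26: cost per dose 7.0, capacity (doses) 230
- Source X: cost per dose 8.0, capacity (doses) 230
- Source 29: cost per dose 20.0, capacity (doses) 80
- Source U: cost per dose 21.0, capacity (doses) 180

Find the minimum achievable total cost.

1930

Fill from the cheapest provider first.
Take 230 from Source 26 at 7.0 — need 40 more.
Source X (8.0): take the remaining 40 — done.
Source 29, Source U: unused.
Cost = 230×7.0 + 40×8.0 = 1930.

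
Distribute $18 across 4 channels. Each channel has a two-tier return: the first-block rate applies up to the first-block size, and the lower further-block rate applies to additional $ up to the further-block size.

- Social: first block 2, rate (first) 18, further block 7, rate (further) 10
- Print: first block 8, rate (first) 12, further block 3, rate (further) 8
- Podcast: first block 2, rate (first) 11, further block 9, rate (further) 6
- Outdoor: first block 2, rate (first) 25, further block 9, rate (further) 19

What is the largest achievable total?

Treat each block as its own option and order by rate: Outdoor/first 25 > Outdoor/second 19 > Social/first 18 > Print/first 12 > Podcast/first 11 > Social/second 10 > Print/second 8 > Podcast/second 6.
Fill Outdoor first block (2 at 25) — 16 left.
Outdoor/second (19): +9 — 7 left.
Social/first (18): +2 — 5 left.
Print first at 12: only 5 left, fill 5.
Total = 25×2 + 19×9 + 18×2 + 12×5 = 317.

317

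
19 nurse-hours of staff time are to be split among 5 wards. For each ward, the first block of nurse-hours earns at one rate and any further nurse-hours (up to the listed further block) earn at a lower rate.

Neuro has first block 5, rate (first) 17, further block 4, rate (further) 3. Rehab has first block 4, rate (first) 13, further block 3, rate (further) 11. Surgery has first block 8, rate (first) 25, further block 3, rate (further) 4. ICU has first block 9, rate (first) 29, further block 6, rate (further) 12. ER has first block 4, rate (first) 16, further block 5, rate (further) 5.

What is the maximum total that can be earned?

495

Order all 10 blocks by rate: ICU/tier1 29 > Surgery/tier1 25 > Neuro/tier1 17 > ER/tier1 16 > Rehab/tier1 13 > ICU/tier2 12 > Rehab/tier2 11 > ER/tier2 5 > Surgery/tier2 4 > Neuro/tier2 3.
ICU/tier1 (29): +9 — 10 left.
Surgery tier1 at 25: fill all 8 — 2 left.
2 remain; put them into Neuro tier1 at 17.
Total = 29×9 + 25×8 + 17×2 = 495.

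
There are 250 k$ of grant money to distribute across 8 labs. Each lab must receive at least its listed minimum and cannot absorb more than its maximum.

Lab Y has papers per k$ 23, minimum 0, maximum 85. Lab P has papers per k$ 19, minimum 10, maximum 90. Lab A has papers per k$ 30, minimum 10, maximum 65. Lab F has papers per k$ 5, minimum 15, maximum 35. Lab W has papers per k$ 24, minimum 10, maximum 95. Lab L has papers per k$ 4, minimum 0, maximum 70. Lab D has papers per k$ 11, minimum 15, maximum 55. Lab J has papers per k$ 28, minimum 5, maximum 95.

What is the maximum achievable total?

Meeting every minimum uses 0+10+10+15+10+0+15+5 = 65 k$, leaving 185.
Order the labs by papers per k$: Lab A 30 > Lab J 28 > Lab W 24 > Lab Y 23 > Lab P 19 > Lab D 11 > Lab F 5 > Lab L 4.
Lab A: +55 to 65 (cap) — 130 left.
Lab J: +90 to 95 (cap) — 40 left.
Only 40 left; Lab W takes them to reach 50.
Total = 19×10 + 30×65 + 5×15 + 24×50 + 11×15 + 28×95 = 6240.

6240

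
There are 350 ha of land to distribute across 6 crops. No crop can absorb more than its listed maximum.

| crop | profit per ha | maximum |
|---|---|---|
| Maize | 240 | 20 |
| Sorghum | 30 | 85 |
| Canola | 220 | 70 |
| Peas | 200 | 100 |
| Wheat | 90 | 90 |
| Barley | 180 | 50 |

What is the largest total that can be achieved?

57900

Rank by profit per ha: Maize 240 > Canola 220 > Peas 200 > Barley 180 > Wheat 90 > Sorghum 30.
Give Maize 20 to hit its cap of 20 → 330 left.
Canola takes 70 to reach its cap of 70 → 260 left.
Peas: +100 to 100 (cap) → 160 left.
Barley takes 50 to reach its cap of 50 → 110 left.
Give Wheat 90 to hit its cap of 90 → 20 left.
Sorghum has room for 85 but only 20 remain, so it gets 20.
Total = 240×20 + 30×20 + 220×70 + 200×100 + 90×90 + 180×50 = 57900.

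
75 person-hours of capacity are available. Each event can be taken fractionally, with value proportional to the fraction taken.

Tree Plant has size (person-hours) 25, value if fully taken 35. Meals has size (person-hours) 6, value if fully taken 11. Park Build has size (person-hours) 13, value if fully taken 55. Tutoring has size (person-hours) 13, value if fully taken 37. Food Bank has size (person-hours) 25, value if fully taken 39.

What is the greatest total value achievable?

Best value per unit of size first: Park Build 55/13≈4.23, Tutoring 37/13≈2.85, Meals 11/6≈1.83, Food Bank 39/25≈1.56, Tree Plant 35/25≈1.4.
All 13 person-hours of Park Build fit (value 55) → 62 remain.
Tutoring: take in full, 13 person-hours for value 37 → 49 left.
All 6 person-hours of Meals fit (value 11) → 43 remain.
All 25 person-hours of Food Bank fit (value 39) → 18 remain.
Only 18 person-hours remain; take 18/25 of Tree Plant for value 35×18/25 = 25.2.
Total value = 167.2.

167.2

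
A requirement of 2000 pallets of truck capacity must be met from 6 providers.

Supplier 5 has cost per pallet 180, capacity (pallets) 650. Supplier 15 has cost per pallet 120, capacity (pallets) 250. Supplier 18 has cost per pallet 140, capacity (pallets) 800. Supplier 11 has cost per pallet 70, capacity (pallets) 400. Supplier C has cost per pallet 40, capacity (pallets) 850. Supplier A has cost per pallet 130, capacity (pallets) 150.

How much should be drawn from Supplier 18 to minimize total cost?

Fill from the cheapest provider first.
Take 850 from Supplier C at 40 — need 1150 more.
Supplier 11 at 70: take all 400 pallets — 750 still needed.
Supplier 15 at 120: take all 250 pallets — 500 still needed.
Supplier A (130): use full 150 — 350 pallets to go.
Supplier 18 at 140: take 350 of its 800 — requirement met.
Supplier 5: unused.

350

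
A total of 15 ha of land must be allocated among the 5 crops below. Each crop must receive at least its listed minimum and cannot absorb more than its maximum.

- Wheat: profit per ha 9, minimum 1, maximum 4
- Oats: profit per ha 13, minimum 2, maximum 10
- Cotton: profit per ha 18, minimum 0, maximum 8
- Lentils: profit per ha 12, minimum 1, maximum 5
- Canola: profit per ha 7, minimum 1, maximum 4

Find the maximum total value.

Meeting every minimum uses 1+2+0+1+1 = 5 ha, leaving 10.
Highest profit per ha first: Cotton 18 > Oats 13 > Lentils 12 > Wheat 9 > Canola 7.
Cotton takes 8 more to reach its cap of 8 ; 2 left.
Oats: +2 (room for 8) → 4. Pool exhausted.
Total = 9×1 + 13×4 + 18×8 + 12×1 + 7×1 = 224.

224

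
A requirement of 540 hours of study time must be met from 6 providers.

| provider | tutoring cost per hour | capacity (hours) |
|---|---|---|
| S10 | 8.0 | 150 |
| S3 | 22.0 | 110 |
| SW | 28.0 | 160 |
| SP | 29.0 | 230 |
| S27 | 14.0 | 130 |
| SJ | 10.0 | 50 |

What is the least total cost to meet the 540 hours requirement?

Fill from the cheapest provider first.
Take 150 from S10 at 8.0 — need 390 more.
Take 50 from SJ at 10.0 — need 340 more.
S27 (14.0): use full 130 — 210 hours to go.
S3 (22.0): use full 110 — 100 hours to go.
SW at 28.0: take 100 of its 160 — requirement met.
SP: unused.
Cost = 150×8.0 + 50×10.0 + 130×14.0 + 110×22.0 + 100×28.0 = 8740.

8740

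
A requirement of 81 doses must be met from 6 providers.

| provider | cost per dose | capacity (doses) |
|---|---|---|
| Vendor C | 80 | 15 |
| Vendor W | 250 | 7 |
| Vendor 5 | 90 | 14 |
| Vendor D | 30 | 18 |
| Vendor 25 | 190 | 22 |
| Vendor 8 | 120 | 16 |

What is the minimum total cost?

8340

Use providers in increasing cost order.
Vendor D (30): use full 18 ; 63 doses to go.
Vendor C at 80: take all 15 doses ; 48 still needed.
Vendor 5 (90): use full 14 ; 34 doses to go.
Vendor 8 (120): use full 16 ; 18 doses to go.
Vendor 25 at 190: take 18 of its 22 ; requirement met.
Vendor W: unused.
Cost = 18×30 + 15×80 + 14×90 + 16×120 + 18×190 = 8340.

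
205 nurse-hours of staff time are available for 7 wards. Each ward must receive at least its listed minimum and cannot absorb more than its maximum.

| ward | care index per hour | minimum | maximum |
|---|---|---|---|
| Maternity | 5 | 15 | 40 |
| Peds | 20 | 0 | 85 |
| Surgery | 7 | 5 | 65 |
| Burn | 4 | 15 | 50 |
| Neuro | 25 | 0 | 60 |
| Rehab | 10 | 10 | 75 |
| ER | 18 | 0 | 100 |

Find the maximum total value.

3740

Meeting every minimum uses 15+0+5+15+0+10+0 = 45 nurse-hours, leaving 160.
Rank by care index per hour: Neuro 25 > Peds 20 > ER 18 > Rehab 10 > Surgery 7 > Maternity 5 > Burn 4.
Neuro: +60 to 60 (cap) ; 100 left.
Give Peds 85 more to hit its cap of 85 ; 15 left.
Only 15 left; ER takes them to reach 15.
Total = 5×15 + 20×85 + 7×5 + 4×15 + 25×60 + 10×10 + 18×15 = 3740.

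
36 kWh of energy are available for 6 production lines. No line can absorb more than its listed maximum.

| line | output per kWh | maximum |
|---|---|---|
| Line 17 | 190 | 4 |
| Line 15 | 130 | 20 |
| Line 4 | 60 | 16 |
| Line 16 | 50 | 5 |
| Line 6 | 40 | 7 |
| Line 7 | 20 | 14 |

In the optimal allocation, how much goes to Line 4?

12

Highest output per kWh first: Line 17 190 > Line 15 130 > Line 4 60 > Line 16 50 > Line 6 40 > Line 7 20.
Line 17 takes 4 to reach its cap of 4 ; 32 left.
Give Line 15 20 to hit its cap of 20 ; 12 left.
Line 4: +12 (room for 16) → 12. Pool exhausted.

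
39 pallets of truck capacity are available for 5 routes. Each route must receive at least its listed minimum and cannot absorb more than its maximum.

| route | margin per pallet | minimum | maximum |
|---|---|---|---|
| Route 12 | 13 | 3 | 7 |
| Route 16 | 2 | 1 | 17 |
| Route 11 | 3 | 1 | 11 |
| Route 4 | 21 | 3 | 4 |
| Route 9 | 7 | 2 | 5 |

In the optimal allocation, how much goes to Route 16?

12

Meeting every minimum uses 3+1+1+3+2 = 10 pallets, leaving 29.
Order the routes by margin per pallet: Route 4 21 > Route 12 13 > Route 9 7 > Route 11 3 > Route 16 2.
Route 4: +1 to 4 (cap) ; 28 left.
Route 12 takes 4 more to reach its cap of 7 ; 24 left.
Route 9: +3 to 5 (cap) ; 21 left.
Give Route 11 10 more to hit its cap of 11 ; 11 left.
Only 11 left; Route 16 takes them to reach 12.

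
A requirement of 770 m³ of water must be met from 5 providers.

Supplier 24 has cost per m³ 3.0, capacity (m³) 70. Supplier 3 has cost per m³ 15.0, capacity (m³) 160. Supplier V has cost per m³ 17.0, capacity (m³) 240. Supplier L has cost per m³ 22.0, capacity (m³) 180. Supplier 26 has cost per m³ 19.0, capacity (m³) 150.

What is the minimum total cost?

Cheapest first:
Take 70 from Supplier 24 at 3.0 → need 700 more.
Supplier 3 (15.0): use full 160 → 540 m³ to go.
Take 240 from Supplier V at 17.0 → need 300 more.
Supplier 26 (19.0): use full 150 → 150 m³ to go.
Supplier L (22.0): take the remaining 150 → done.
Cost = 70×3.0 + 160×15.0 + 240×17.0 + 150×19.0 + 150×22.0 = 12840.

12840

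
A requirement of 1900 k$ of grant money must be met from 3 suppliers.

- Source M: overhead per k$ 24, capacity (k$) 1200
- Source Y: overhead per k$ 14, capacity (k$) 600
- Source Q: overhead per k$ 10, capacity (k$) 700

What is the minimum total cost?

29800

Cheapest first:
Source Q (10): use full 700 → 1200 k$ to go.
Take 600 from Source Y at 14 → need 600 more.
Source M (24): take the remaining 600 → done.
Cost = 700×10 + 600×14 + 600×24 = 29800.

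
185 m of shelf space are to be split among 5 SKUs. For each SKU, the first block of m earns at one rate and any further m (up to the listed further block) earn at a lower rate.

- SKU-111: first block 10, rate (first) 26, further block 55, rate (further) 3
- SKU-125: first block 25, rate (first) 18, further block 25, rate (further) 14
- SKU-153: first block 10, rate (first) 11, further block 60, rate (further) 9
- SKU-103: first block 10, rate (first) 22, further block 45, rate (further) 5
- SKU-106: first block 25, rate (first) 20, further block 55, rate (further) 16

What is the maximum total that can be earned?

Order all 10 blocks by rate: SKU-111/T1 26 > SKU-103/T1 22 > SKU-106/T1 20 > SKU-125/T1 18 > SKU-106/T2 16 > SKU-125/T2 14 > SKU-153/T1 11 > SKU-153/T2 9 > SKU-103/T2 5 > SKU-111/T2 3.
SKU-111/T1 (26): +10 → 175 left.
Fill SKU-103 T1 block (10 at 22) → 165 left.
SKU-106/T1 (20): +25 → 140 left.
SKU-125/T1 (18): +25 → 115 left.
Fill SKU-106 T2 block (55 at 16) → 60 left.
SKU-125/T2 (14): +25 → 35 left.
SKU-153/T1 (11): +10 → 25 left.
25 remain; put them into SKU-153 T2 at 9.
Total = 26×10 + 22×10 + 20×25 + 18×25 + 16×55 + 14×25 + 11×10 + 9×25 = 2995.

2995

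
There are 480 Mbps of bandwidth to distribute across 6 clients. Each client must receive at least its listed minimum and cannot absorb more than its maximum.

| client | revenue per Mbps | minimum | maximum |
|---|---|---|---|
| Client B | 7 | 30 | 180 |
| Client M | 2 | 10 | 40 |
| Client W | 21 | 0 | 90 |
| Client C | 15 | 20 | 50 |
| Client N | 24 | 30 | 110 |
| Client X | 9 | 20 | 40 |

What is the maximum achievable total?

6920

Meeting every minimum uses 30+10+0+20+30+20 = 110 Mbps, leaving 370.
Order the clients by revenue per Mbps: Client N 24 > Client W 21 > Client C 15 > Client X 9 > Client B 7 > Client M 2.
Client N: +80 to 110 (cap) — 290 left.
Give Client W 90 more to hit its cap of 90 — 200 left.
Client C takes 30 more to reach its cap of 50 — 170 left.
Client X takes 20 more to reach its cap of 40 — 150 left.
Client B takes 150 more to reach its cap of 180 — 0 left.
Total = 7×180 + 2×10 + 21×90 + 15×50 + 24×110 + 9×40 = 6920.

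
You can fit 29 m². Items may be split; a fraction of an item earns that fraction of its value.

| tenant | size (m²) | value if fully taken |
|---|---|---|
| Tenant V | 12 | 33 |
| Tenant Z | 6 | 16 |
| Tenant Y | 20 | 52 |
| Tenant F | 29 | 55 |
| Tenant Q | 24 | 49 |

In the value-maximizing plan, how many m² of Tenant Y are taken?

Rank by value-to-size ratio: Tenant V 33/12≈2.75, Tenant Z 16/6≈2.67, Tenant Y 52/20≈2.6, Tenant Q 49/24≈2.04, Tenant F 55/29≈1.9.
Take all of Tenant V (12 m², value 33) — 17 m² left.
All 6 m² of Tenant Z fit (value 16) — 11 remain.
Fill the last 11 m² with part of Tenant Y: 11/20 of it earns 28.6.

11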